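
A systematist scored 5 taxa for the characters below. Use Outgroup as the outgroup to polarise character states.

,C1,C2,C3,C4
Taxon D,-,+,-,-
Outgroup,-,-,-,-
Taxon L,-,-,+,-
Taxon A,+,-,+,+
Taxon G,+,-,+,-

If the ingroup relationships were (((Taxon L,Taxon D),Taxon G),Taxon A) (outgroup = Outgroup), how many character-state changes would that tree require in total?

Map each character onto (((Taxon L,Taxon D),Taxon G),Taxon A) (rooted by Outgroup) and count the minimum state changes it requires (Fitch parsimony):
C1: 2; C2: 1; C3: 2; C4: 1.
Total tree length = 6.

6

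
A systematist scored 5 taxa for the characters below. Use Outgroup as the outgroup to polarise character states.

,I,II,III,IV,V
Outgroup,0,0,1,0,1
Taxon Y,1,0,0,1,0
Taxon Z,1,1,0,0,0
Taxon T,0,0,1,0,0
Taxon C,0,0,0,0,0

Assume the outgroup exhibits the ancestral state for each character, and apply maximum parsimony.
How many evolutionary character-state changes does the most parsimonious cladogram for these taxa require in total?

Character polarity is set by the outgroup: the derived state is whichever differs from the outgroup's state, so for III, V the derived state is '0', and for the remaining characters it is '1'.
I: derived state '1' in Taxon Y and Taxon Z only — synapomorphy for {Taxon Y, Taxon Z}.
II: derived state '1' in Taxon Z only — an autapomorphy, so it tells us nothing about relationships among taxa.
III: derived state '0' in Taxon C, Taxon Y, and Taxon Z only — synapomorphy for {Taxon C, Taxon Y, Taxon Z}.
IV (derived state '1') is unique to Taxon Y (autapomorphy; uninformative for grouping).
V (derived state '0') is shared by all ingroup taxa — unites the whole ingroup.
Most parsimonious ingroup topology: (((Taxon Y,Taxon Z),Taxon C),Taxon T).
Changes per character on this tree: I: 1; II: 1; III: 1; IV: 1; V: 1.
Total = 5.

5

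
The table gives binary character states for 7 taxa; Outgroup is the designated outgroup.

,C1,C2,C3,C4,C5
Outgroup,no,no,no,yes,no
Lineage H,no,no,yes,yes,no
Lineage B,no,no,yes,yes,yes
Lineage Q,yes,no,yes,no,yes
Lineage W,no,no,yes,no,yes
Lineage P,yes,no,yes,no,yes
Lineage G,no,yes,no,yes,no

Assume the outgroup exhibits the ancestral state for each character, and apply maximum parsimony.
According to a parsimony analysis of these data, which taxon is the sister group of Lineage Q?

Lineage P

Character polarity is set by the outgroup: the derived state is whichever differs from the outgroup's state, so for C4 the derived state is 'no', and for the remaining characters it is 'yes'.
Only Lineage P and Lineage Q show the derived state 'yes' for C1, supporting them as a clade.
C2: derived state 'yes' in Lineage G only — an autapomorphy, so it tells us nothing about relationships among taxa.
C3: derived state 'yes' in Lineage B, Lineage H, Lineage P, Lineage Q, and Lineage W only — synapomorphy for {Lineage B, Lineage H, Lineage P, Lineage Q, Lineage W}.
Only Lineage P, Lineage Q, and Lineage W show the derived state 'no' for C4, supporting them as a clade.
C5 (derived state 'yes') is shared by Lineage B, Lineage P, Lineage Q, and Lineage W — a synapomorphy uniting that clade.
Most parsimonious ingroup topology: ((Lineage H,(Lineage B,((Lineage Q,Lineage P),Lineage W))),Lineage G).
Lineage Q and Lineage P form a cherry on this tree, so they are sister taxa.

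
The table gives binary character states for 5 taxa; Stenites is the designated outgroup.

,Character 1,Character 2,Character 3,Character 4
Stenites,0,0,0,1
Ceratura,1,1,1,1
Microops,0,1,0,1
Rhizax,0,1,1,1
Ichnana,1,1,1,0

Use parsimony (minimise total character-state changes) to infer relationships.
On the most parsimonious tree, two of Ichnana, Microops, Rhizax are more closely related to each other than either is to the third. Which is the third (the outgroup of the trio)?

Character polarity is set by the outgroup: the derived state is whichever differs from the outgroup's state, so for Character 4 the derived state is '0', and for the remaining characters it is '1'.
Only Ceratura and Ichnana show the derived state '1' for Character 1, supporting them as a clade.
Character 2 (derived state '1') is shared by all ingroup taxa — unites the whole ingroup.
Character 3: derived state '1' in Ceratura, Ichnana, and Rhizax only — synapomorphy for {Ceratura, Ichnana, Rhizax}.
Character 4: derived state '0' in Ichnana only — an autapomorphy, so it tells us nothing about relationships among taxa.
Most parsimonious ingroup topology: (((Ceratura,Ichnana),Rhizax),Microops).
Ichnana and Rhizax share a more recent common ancestor with each other than either does with Microops, so Microops is the least closely related of the three.

Microops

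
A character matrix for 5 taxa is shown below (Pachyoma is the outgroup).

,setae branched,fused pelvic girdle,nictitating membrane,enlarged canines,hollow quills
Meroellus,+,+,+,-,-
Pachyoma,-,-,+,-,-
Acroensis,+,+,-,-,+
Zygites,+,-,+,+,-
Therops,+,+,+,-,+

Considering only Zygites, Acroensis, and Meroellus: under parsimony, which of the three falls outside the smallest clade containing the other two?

Character polarity is set by the outgroup: the derived state is whichever differs from the outgroup's state, so for nictitating membrane the derived state is '-', and for the remaining characters it is '+'.
setae branched (derived state '+') is shared by all ingroup taxa — unites the whole ingroup.
fused pelvic girdle: derived state '+' in Acroensis, Meroellus, and Therops only — synapomorphy for {Acroensis, Meroellus, Therops}.
nictitating membrane: derived state '-' in Acroensis only — an autapomorphy, so it tells us nothing about relationships among taxa.
enlarged canines: derived state '+' in Zygites only — an autapomorphy, so it tells us nothing about relationships among taxa.
hollow quills (derived state '+') is shared by Acroensis and Therops — a synapomorphy uniting that clade.
Most parsimonious ingroup topology: (Zygites,((Therops,Acroensis),Meroellus)).
Meroellus and Acroensis share a more recent common ancestor with each other than either does with Zygites, so Zygites is the least closely related of the three.

Zygites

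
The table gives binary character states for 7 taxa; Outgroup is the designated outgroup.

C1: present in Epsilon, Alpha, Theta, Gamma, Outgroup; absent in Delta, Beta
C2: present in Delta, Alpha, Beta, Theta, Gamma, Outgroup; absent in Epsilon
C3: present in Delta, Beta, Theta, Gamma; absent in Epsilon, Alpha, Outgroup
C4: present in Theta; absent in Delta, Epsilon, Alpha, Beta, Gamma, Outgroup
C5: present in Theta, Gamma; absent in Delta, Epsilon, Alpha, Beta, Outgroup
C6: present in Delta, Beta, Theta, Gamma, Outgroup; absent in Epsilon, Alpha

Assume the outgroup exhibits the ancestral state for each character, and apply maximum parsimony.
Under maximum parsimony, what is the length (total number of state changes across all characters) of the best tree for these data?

6

Character polarity is set by the outgroup: the derived state is whichever differs from the outgroup's state, so for C1, C2, C6 the derived state is 'absent', and for the remaining characters it is 'present'.
Only Beta and Delta show the derived state 'absent' for C1, supporting them as a clade.
C2: derived state 'absent' in Epsilon only — an autapomorphy, so it tells us nothing about relationships among taxa.
Only Beta, Delta, Gamma, and Theta show the derived state 'present' for C3, supporting them as a clade.
C4: derived state 'present' in Theta only — an autapomorphy, so it tells us nothing about relationships among taxa.
C5: derived state 'present' in Gamma and Theta only — synapomorphy for {Gamma, Theta}.
C6: derived state 'absent' in Alpha and Epsilon only — synapomorphy for {Alpha, Epsilon}.
Most parsimonious ingroup topology: ((Alpha,Epsilon),((Delta,Beta),(Theta,Gamma))).
Changes per character on this tree: C1: 1; C2: 1; C3: 1; C4: 1; C5: 1; C6: 1.
Total = 6.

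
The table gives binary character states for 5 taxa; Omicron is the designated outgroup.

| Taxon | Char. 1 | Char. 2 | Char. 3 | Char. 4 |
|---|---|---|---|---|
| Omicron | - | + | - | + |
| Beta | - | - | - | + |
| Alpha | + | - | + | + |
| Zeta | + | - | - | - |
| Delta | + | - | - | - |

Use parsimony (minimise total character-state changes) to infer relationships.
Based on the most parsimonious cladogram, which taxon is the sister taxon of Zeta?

Delta

Character polarity is set by the outgroup: the derived state is whichever differs from the outgroup's state, so for Char. 2, Char. 4 the derived state is '-', and for the remaining characters it is '+'.
Only Alpha, Delta, and Zeta show the derived state '+' for Char. 1, supporting them as a clade.
Char. 2 (derived state '-') is shared by all ingroup taxa — unites the whole ingroup.
Char. 3 (derived state '+') is unique to Alpha (autapomorphy; uninformative for grouping).
Only Delta and Zeta show the derived state '-' for Char. 4, supporting them as a clade.
Most parsimonious ingroup topology: (Beta,(Alpha,(Zeta,Delta))).
Zeta and Delta form a cherry on this tree, so they are sister taxa.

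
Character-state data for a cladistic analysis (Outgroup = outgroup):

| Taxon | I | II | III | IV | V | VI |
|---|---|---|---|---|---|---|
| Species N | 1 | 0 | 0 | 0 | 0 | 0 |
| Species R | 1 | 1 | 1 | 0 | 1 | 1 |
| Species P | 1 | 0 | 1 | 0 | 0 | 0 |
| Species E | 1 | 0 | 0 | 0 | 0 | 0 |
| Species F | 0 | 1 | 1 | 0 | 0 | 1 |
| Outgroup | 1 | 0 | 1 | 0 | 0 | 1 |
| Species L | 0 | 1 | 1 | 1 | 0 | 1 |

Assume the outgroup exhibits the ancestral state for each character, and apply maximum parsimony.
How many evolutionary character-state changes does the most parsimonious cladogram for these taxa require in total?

Character polarity is set by the outgroup: the derived state is whichever differs from the outgroup's state, so for I, III, VI the derived state is '0', and for the remaining characters it is '1'.
I (derived state '0') is shared by Species F and Species L — a synapomorphy uniting that clade.
Only Species F, Species L, and Species R show the derived state '1' for II, supporting them as a clade.
Only Species E and Species N show the derived state '0' for III, supporting them as a clade.
IV (derived state '1') is unique to Species L (autapomorphy; uninformative for grouping).
V: derived state '1' in Species R only — an autapomorphy, so it tells us nothing about relationships among taxa.
VI (derived state '0') is shared by Species E, Species N, and Species P — a synapomorphy uniting that clade.
Most parsimonious ingroup topology: (((Species N,Species E),Species P),((Species L,Species F),Species R)).
Changes per character on this tree: I: 1; II: 1; III: 1; IV: 1; V: 1; VI: 1.
Total = 6.

6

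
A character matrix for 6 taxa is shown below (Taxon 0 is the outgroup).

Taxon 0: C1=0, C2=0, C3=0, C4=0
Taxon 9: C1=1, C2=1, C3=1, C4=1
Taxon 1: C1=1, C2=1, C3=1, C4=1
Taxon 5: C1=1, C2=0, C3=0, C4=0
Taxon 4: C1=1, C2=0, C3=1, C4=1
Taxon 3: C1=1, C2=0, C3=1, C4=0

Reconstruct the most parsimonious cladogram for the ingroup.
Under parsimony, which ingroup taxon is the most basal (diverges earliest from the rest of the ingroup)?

Taxon 5

The outgroup has state '0' for every character, so '1' is the derived state throughout.
C1 (derived state '1') is shared by all ingroup taxa — unites the whole ingroup.
C2: derived state '1' in Taxon 1 and Taxon 9 only — synapomorphy for {Taxon 1, Taxon 9}.
Only Taxon 1, Taxon 3, Taxon 4, and Taxon 9 show the derived state '1' for C3, supporting them as a clade.
Only Taxon 1, Taxon 4, and Taxon 9 show the derived state '1' for C4, supporting them as a clade.
Most parsimonious ingroup topology: ((((Taxon 9,Taxon 1),Taxon 4),Taxon 3),Taxon 5).
Taxon 5 is sister to the clade containing all other ingroup taxa, so it is the earliest-diverging (most basal) ingroup lineage.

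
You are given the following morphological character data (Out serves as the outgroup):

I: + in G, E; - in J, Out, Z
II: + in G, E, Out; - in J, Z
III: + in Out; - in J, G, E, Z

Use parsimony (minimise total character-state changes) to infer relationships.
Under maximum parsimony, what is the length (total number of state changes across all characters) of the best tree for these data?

3

Character polarity is set by the outgroup: the derived state is whichever differs from the outgroup's state, so for II, III the derived state is '-', and for the remaining characters it is '+'.
Only E and G show the derived state '+' for I, supporting them as a clade.
II: derived state '-' in J and Z only — synapomorphy for {J, Z}.
All ingroup taxa share the derived state '-' for III; it defines the ingroup but does not resolve relationships within it.
Most parsimonious ingroup topology: ((G,E),(J,Z)).
Changes per character on this tree: I: 1; II: 1; III: 1.
Total = 3.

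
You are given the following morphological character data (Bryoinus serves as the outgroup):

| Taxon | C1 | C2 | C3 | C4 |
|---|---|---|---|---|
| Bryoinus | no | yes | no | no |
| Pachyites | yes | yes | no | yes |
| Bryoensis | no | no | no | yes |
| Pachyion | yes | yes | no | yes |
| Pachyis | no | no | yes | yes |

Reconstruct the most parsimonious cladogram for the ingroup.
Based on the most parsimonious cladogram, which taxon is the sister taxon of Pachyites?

Character polarity is set by the outgroup: the derived state is whichever differs from the outgroup's state, so for C2 the derived state is 'no', and for the remaining characters it is 'yes'.
C1: derived state 'yes' in Pachyion and Pachyites only — synapomorphy for {Pachyion, Pachyites}.
C2: derived state 'no' in Bryoensis and Pachyis only — synapomorphy for {Bryoensis, Pachyis}.
C3 (derived state 'yes') is unique to Pachyis (autapomorphy; uninformative for grouping).
All ingroup taxa share the derived state 'yes' for C4; it defines the ingroup but does not resolve relationships within it.
Most parsimonious ingroup topology: ((Pachyites,Pachyion),(Bryoensis,Pachyis)).
Pachyites and Pachyion form a cherry on this tree, so they are sister taxa.

Pachyion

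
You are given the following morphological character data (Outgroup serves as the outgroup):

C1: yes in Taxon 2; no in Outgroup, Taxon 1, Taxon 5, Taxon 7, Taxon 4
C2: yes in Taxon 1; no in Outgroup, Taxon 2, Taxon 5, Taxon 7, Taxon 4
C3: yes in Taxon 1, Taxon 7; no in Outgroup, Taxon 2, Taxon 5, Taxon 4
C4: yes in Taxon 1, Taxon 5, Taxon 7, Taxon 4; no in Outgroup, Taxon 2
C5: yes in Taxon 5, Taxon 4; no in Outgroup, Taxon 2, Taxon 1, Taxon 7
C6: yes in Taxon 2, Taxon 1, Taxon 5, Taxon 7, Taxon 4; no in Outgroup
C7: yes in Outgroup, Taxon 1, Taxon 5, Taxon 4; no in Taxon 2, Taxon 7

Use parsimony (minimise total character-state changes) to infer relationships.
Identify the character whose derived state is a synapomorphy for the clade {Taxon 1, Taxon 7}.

C3

Character polarity is set by the outgroup: the derived state is whichever differs from the outgroup's state, so for C7 the derived state is 'no', and for the remaining characters it is 'yes'.
C1 (derived state 'yes') is unique to Taxon 2 (autapomorphy; uninformative for grouping).
C2: derived state 'yes' in Taxon 1 only — an autapomorphy, so it tells us nothing about relationships among taxa.
Only Taxon 1 and Taxon 7 show the derived state 'yes' for C3, supporting them as a clade.
Only Taxon 1, Taxon 4, Taxon 5, and Taxon 7 show the derived state 'yes' for C4, supporting them as a clade.
Only Taxon 4 and Taxon 5 show the derived state 'yes' for C5, supporting them as a clade.
C6 (derived state 'yes') is shared by all ingroup taxa — unites the whole ingroup.
C7 groups Taxon 2 and Taxon 7, which is incompatible with the clades supported by the remaining characters; treating it as convergent (homoplasy) costs fewer steps than any alternative tree.
Most parsimonious ingroup topology: (Taxon 2,((Taxon 1,Taxon 7),(Taxon 5,Taxon 4))).
The clade {Taxon 1, Taxon 7} is supported by C3: its derived state 'yes' occurs in exactly those taxa and in no other taxon (including the outgroup).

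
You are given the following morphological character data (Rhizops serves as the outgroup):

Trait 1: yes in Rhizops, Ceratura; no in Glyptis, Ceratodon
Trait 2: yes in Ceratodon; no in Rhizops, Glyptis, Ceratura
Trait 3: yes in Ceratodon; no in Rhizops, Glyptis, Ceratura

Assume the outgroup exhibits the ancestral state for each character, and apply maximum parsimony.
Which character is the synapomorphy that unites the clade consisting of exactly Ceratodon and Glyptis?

Trait 1

Character polarity is set by the outgroup: the derived state is whichever differs from the outgroup's state, so for Trait 1 the derived state is 'no', and for the remaining characters it is 'yes'.
Trait 1 (derived state 'no') is shared by Ceratodon and Glyptis — a synapomorphy uniting that clade.
Trait 2: derived state 'yes' in Ceratodon only — an autapomorphy, so it tells us nothing about relationships among taxa.
Trait 3: derived state 'yes' in Ceratodon only — an autapomorphy, so it tells us nothing about relationships among taxa.
Most parsimonious ingroup topology: ((Glyptis,Ceratodon),Ceratura).
The clade {Ceratodon, Glyptis} is supported by Trait 1: its derived state 'no' occurs in exactly those taxa and in no other taxon (including the outgroup).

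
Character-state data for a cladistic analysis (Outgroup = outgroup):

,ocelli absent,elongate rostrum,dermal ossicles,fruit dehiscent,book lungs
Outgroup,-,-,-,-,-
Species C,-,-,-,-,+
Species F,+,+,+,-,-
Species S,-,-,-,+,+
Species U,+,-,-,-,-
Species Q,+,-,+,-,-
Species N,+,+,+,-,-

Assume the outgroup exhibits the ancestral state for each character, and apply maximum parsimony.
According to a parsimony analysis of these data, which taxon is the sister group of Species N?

Species F

The outgroup has state '-' for every character, so '+' is the derived state throughout.
ocelli absent (derived state '+') is shared by Species F, Species N, Species Q, and Species U — a synapomorphy uniting that clade.
elongate rostrum (derived state '+') is shared by Species F and Species N — a synapomorphy uniting that clade.
dermal ossicles: derived state '+' in Species F, Species N, and Species Q only — synapomorphy for {Species F, Species N, Species Q}.
fruit dehiscent: derived state '+' in Species S only — an autapomorphy, so it tells us nothing about relationships among taxa.
book lungs (derived state '+') is shared by Species C and Species S — a synapomorphy uniting that clade.
Most parsimonious ingroup topology: ((Species C,Species S),(((Species F,Species N),Species Q),Species U)).
Species N and Species F form a cherry on this tree, so they are sister taxa.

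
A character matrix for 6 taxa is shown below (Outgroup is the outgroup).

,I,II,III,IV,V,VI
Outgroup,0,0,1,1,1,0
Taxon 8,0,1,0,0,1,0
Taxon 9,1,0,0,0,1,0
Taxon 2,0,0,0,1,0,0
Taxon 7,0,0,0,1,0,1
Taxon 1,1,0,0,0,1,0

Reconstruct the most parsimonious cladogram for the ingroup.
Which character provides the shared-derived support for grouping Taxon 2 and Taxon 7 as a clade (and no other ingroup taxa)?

V

Character polarity is set by the outgroup: the derived state is whichever differs from the outgroup's state, so for III, IV, V the derived state is '0', and for the remaining characters it is '1'.
Only Taxon 1 and Taxon 9 show the derived state '1' for I, supporting them as a clade.
II: derived state '1' in Taxon 8 only — an autapomorphy, so it tells us nothing about relationships among taxa.
All ingroup taxa share the derived state '0' for III; it defines the ingroup but does not resolve relationships within it.
IV (derived state '0') is shared by Taxon 1, Taxon 8, and Taxon 9 — a synapomorphy uniting that clade.
V: derived state '0' in Taxon 2 and Taxon 7 only — synapomorphy for {Taxon 2, Taxon 7}.
VI: derived state '1' in Taxon 7 only — an autapomorphy, so it tells us nothing about relationships among taxa.
Most parsimonious ingroup topology: ((Taxon 8,(Taxon 9,Taxon 1)),(Taxon 2,Taxon 7)).
The clade {Taxon 2, Taxon 7} is supported by V: its derived state '0' occurs in exactly those taxa and in no other taxon (including the outgroup).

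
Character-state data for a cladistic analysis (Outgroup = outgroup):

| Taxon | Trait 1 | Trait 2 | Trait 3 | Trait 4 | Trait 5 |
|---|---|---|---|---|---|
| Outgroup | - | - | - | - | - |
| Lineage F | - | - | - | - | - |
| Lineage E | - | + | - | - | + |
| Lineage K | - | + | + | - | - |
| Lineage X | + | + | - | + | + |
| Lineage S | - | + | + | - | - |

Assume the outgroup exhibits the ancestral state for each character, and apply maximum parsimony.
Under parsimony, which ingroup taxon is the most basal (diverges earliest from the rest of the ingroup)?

Lineage F

The outgroup has state '-' for every character, so '+' is the derived state throughout.
Trait 1: derived state '+' in Lineage X only — an autapomorphy, so it tells us nothing about relationships among taxa.
Only Lineage E, Lineage K, Lineage S, and Lineage X show the derived state '+' for Trait 2, supporting them as a clade.
Trait 3: derived state '+' in Lineage K and Lineage S only — synapomorphy for {Lineage K, Lineage S}.
Trait 4 (derived state '+') is unique to Lineage X (autapomorphy; uninformative for grouping).
Only Lineage E and Lineage X show the derived state '+' for Trait 5, supporting them as a clade.
Most parsimonious ingroup topology: (Lineage F,((Lineage E,Lineage X),(Lineage K,Lineage S))).
Lineage F is sister to the clade containing all other ingroup taxa, so it is the earliest-diverging (most basal) ingroup lineage.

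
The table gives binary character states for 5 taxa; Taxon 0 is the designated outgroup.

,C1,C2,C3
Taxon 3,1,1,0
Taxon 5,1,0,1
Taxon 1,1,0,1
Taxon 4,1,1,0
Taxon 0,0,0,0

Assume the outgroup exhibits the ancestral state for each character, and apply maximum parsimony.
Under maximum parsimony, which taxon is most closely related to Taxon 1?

Taxon 5

The outgroup has state '0' for every character, so '1' is the derived state throughout.
All ingroup taxa share the derived state '1' for C1; it defines the ingroup but does not resolve relationships within it.
C2: derived state '1' in Taxon 3 and Taxon 4 only — synapomorphy for {Taxon 3, Taxon 4}.
Only Taxon 1 and Taxon 5 show the derived state '1' for C3, supporting them as a clade.
Most parsimonious ingroup topology: ((Taxon 3,Taxon 4),(Taxon 5,Taxon 1)).
Taxon 1 and Taxon 5 form a cherry on this tree, so they are sister taxa.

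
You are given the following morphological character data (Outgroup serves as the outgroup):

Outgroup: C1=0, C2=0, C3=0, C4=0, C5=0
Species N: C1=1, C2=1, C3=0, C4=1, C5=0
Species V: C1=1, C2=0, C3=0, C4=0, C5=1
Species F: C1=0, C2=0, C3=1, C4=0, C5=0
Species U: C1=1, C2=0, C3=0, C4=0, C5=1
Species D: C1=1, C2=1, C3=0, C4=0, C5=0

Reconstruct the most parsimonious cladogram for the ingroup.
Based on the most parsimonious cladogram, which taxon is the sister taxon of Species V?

Species U

The outgroup has state '0' for every character, so '1' is the derived state throughout.
C1: derived state '1' in Species D, Species N, Species U, and Species V only — synapomorphy for {Species D, Species N, Species U, Species V}.
C2 (derived state '1') is shared by Species D and Species N — a synapomorphy uniting that clade.
C3 (derived state '1') is unique to Species F (autapomorphy; uninformative for grouping).
C4 (derived state '1') is unique to Species N (autapomorphy; uninformative for grouping).
Only Species U and Species V show the derived state '1' for C5, supporting them as a clade.
Most parsimonious ingroup topology: (((Species N,Species D),(Species V,Species U)),Species F).
Species V and Species U form a cherry on this tree, so they are sister taxa.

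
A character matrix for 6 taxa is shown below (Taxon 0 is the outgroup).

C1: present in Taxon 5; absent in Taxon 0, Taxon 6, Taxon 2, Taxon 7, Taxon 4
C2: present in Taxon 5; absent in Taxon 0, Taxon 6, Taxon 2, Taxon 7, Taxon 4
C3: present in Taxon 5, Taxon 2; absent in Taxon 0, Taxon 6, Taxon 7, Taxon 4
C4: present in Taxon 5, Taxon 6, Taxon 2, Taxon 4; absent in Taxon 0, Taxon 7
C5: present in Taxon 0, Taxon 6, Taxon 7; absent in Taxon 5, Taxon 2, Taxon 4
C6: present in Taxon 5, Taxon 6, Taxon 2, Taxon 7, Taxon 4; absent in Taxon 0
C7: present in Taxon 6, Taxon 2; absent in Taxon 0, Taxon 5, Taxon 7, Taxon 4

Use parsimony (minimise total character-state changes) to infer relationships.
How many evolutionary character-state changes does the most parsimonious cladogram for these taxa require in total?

Character polarity is set by the outgroup: the derived state is whichever differs from the outgroup's state, so for C5 the derived state is 'absent', and for the remaining characters it is 'present'.
C1 (derived state 'present') is unique to Taxon 5 (autapomorphy; uninformative for grouping).
C2 (derived state 'present') is unique to Taxon 5 (autapomorphy; uninformative for grouping).
C3: derived state 'present' in Taxon 2 and Taxon 5 only — synapomorphy for {Taxon 2, Taxon 5}.
C4 (derived state 'present') is shared by Taxon 2, Taxon 4, Taxon 5, and Taxon 6 — a synapomorphy uniting that clade.
C5 (derived state 'absent') is shared by Taxon 2, Taxon 4, and Taxon 5 — a synapomorphy uniting that clade.
All ingroup taxa share the derived state 'present' for C6; it defines the ingroup but does not resolve relationships within it.
C7 groups Taxon 2 and Taxon 6, which is incompatible with the clades supported by the remaining characters; treating it as convergent (homoplasy) costs fewer steps than any alternative tree.
Most parsimonious ingroup topology: ((((Taxon 5,Taxon 2),Taxon 4),Taxon 6),Taxon 7).
Changes per character on this tree: C1: 1; C2: 1; C3: 1; C4: 1; C5: 1; C6: 1; C7: 2.
Total = 8.

8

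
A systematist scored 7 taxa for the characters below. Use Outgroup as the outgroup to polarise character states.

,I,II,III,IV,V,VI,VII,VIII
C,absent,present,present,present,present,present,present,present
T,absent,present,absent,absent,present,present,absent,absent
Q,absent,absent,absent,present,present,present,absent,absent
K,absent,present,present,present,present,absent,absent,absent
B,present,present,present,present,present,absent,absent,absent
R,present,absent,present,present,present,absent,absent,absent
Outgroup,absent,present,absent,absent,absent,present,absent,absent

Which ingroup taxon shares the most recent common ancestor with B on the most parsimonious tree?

Character polarity is set by the outgroup: the derived state is whichever differs from the outgroup's state, so for II, VI the derived state is 'absent', and for the remaining characters it is 'present'.
I (derived state 'present') is shared by B and R — a synapomorphy uniting that clade.
II (state 'absent') occurs in Q and R but conflicts with the nesting implied by the other characters — most parsimoniously interpreted as homoplasy.
III (derived state 'present') is shared by B, C, K, and R — a synapomorphy uniting that clade.
Only B, C, K, Q, and R show the derived state 'present' for IV, supporting them as a clade.
V (derived state 'present') is shared by all ingroup taxa — unites the whole ingroup.
VI: derived state 'absent' in B, K, and R only — synapomorphy for {B, K, R}.
VII (derived state 'present') is unique to C (autapomorphy; uninformative for grouping).
VIII (derived state 'present') is unique to C (autapomorphy; uninformative for grouping).
Most parsimonious ingroup topology: ((((K,(R,B)),C),Q),T).
B and R form a cherry on this tree, so they are sister taxa.

R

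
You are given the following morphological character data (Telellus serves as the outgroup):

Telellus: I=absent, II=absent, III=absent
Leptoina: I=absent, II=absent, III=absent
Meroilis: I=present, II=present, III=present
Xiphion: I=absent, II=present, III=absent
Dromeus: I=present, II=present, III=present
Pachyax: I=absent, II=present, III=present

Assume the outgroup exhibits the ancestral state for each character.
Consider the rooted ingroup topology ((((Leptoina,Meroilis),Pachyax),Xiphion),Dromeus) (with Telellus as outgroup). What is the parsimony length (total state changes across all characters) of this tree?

Map each character onto ((((Leptoina,Meroilis),Pachyax),Xiphion),Dromeus) (rooted by Telellus) and count the minimum state changes it requires (Fitch parsimony):
I: 2; II: 2; III: 3.
Total tree length = 7.

7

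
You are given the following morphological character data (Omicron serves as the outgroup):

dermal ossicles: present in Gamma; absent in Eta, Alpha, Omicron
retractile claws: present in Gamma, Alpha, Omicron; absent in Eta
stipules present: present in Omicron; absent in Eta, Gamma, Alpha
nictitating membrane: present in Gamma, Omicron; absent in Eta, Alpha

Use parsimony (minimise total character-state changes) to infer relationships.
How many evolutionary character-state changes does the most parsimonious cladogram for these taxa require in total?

4

Character polarity is set by the outgroup: the derived state is whichever differs from the outgroup's state, so for retractile claws, stipules present, nictitating membrane the derived state is 'absent', and for the remaining characters it is 'present'.
dermal ossicles (derived state 'present') is unique to Gamma (autapomorphy; uninformative for grouping).
retractile claws (derived state 'absent') is unique to Eta (autapomorphy; uninformative for grouping).
All ingroup taxa share the derived state 'absent' for stipules present; it defines the ingroup but does not resolve relationships within it.
nictitating membrane: derived state 'absent' in Alpha and Eta only — synapomorphy for {Alpha, Eta}.
Most parsimonious ingroup topology: ((Eta,Alpha),Gamma).
Changes per character on this tree: dermal ossicles: 1; retractile claws: 1; stipules present: 1; nictitating membrane: 1.
Total = 4.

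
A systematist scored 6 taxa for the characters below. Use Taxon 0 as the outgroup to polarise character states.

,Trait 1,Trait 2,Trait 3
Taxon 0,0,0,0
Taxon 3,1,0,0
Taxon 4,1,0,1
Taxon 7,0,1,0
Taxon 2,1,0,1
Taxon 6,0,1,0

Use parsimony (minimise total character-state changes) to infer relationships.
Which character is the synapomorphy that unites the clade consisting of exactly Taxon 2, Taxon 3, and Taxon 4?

Trait 1

The outgroup has state '0' for every character, so '1' is the derived state throughout.
Trait 1 (derived state '1') is shared by Taxon 2, Taxon 3, and Taxon 4 — a synapomorphy uniting that clade.
Trait 2: derived state '1' in Taxon 6 and Taxon 7 only — synapomorphy for {Taxon 6, Taxon 7}.
Trait 3: derived state '1' in Taxon 2 and Taxon 4 only — synapomorphy for {Taxon 2, Taxon 4}.
Most parsimonious ingroup topology: ((Taxon 3,(Taxon 4,Taxon 2)),(Taxon 7,Taxon 6)).
The clade {Taxon 2, Taxon 3, Taxon 4} is supported by Trait 1: its derived state '1' occurs in exactly those taxa and in no other taxon (including the outgroup).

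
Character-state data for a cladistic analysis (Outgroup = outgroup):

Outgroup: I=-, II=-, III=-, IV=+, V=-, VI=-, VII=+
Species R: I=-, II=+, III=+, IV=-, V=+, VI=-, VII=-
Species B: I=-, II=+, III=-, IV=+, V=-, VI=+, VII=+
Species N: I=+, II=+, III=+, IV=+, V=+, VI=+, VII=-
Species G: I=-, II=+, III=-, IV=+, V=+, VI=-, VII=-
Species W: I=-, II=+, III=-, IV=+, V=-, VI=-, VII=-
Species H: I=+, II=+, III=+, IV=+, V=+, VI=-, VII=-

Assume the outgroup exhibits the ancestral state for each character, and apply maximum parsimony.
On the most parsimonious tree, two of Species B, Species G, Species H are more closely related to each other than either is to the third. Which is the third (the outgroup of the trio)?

Character polarity is set by the outgroup: the derived state is whichever differs from the outgroup's state, so for IV, VII the derived state is '-', and for the remaining characters it is '+'.
Only Species H and Species N show the derived state '+' for I, supporting them as a clade.
All ingroup taxa share the derived state '+' for II; it defines the ingroup but does not resolve relationships within it.
Only Species H, Species N, and Species R show the derived state '+' for III, supporting them as a clade.
IV (derived state '-') is unique to Species R (autapomorphy; uninformative for grouping).
V: derived state '+' in Species G, Species H, Species N, and Species R only — synapomorphy for {Species G, Species H, Species N, Species R}.
VI groups Species B and Species N, which is incompatible with the clades supported by the remaining characters; treating it as convergent (homoplasy) costs fewer steps than any alternative tree.
VII (derived state '-') is shared by Species G, Species H, Species N, Species R, and Species W — a synapomorphy uniting that clade.
Most parsimonious ingroup topology: ((((Species R,(Species N,Species H)),Species G),Species W),Species B).
Species G and Species H share a more recent common ancestor with each other than either does with Species B, so Species B is the least closely related of the three.

Species B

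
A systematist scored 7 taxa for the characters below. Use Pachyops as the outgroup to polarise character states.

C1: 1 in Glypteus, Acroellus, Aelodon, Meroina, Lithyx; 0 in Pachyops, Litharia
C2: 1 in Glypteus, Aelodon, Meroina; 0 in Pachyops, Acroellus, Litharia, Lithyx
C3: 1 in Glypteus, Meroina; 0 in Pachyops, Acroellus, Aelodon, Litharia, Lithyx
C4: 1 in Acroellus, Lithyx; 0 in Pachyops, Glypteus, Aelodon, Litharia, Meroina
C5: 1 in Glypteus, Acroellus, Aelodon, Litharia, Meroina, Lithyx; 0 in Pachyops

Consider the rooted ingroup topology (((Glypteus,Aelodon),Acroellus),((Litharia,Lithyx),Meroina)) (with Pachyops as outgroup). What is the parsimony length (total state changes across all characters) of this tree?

9

Map each character onto (((Glypteus,Aelodon),Acroellus),((Litharia,Lithyx),Meroina)) (rooted by Pachyops) and count the minimum state changes it requires (Fitch parsimony):
C1: 2; C2: 2; C3: 2; C4: 2; C5: 1.
Total tree length = 9.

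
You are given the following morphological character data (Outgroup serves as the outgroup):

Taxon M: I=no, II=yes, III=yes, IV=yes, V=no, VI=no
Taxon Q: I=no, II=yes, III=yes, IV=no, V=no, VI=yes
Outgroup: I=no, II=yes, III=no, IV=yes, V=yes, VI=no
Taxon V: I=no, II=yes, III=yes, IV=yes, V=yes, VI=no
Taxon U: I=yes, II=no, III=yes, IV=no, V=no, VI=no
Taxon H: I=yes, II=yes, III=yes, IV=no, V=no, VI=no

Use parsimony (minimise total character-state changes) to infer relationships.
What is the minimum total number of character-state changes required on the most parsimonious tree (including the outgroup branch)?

6

Character polarity is set by the outgroup: the derived state is whichever differs from the outgroup's state, so for II, IV, V the derived state is 'no', and for the remaining characters it is 'yes'.
Only Taxon H and Taxon U show the derived state 'yes' for I, supporting them as a clade.
II (derived state 'no') is unique to Taxon U (autapomorphy; uninformative for grouping).
III (derived state 'yes') is shared by all ingroup taxa — unites the whole ingroup.
IV (derived state 'no') is shared by Taxon H, Taxon Q, and Taxon U — a synapomorphy uniting that clade.
V (derived state 'no') is shared by Taxon H, Taxon M, Taxon Q, and Taxon U — a synapomorphy uniting that clade.
VI: derived state 'yes' in Taxon Q only — an autapomorphy, so it tells us nothing about relationships among taxa.
Most parsimonious ingroup topology: (Taxon V,(Taxon M,((Taxon H,Taxon U),Taxon Q))).
Changes per character on this tree: I: 1; II: 1; III: 1; IV: 1; V: 1; VI: 1.
Total = 6.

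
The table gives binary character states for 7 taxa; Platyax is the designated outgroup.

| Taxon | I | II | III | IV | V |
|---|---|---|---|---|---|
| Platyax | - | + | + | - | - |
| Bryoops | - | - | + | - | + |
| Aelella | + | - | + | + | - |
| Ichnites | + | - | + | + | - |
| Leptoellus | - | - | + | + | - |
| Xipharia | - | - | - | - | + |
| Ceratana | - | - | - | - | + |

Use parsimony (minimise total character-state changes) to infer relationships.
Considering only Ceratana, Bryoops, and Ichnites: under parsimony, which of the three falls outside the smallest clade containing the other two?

Ichnites

Character polarity is set by the outgroup: the derived state is whichever differs from the outgroup's state, so for II, III the derived state is '-', and for the remaining characters it is '+'.
Only Aelella and Ichnites show the derived state '+' for I, supporting them as a clade.
II (derived state '-') is shared by all ingroup taxa — unites the whole ingroup.
III (derived state '-') is shared by Ceratana and Xipharia — a synapomorphy uniting that clade.
IV (derived state '+') is shared by Aelella, Ichnites, and Leptoellus — a synapomorphy uniting that clade.
V (derived state '+') is shared by Bryoops, Ceratana, and Xipharia — a synapomorphy uniting that clade.
Most parsimonious ingroup topology: ((Bryoops,(Xipharia,Ceratana)),((Aelella,Ichnites),Leptoellus)).
Bryoops and Ceratana share a more recent common ancestor with each other than either does with Ichnites, so Ichnites is the least closely related of the three.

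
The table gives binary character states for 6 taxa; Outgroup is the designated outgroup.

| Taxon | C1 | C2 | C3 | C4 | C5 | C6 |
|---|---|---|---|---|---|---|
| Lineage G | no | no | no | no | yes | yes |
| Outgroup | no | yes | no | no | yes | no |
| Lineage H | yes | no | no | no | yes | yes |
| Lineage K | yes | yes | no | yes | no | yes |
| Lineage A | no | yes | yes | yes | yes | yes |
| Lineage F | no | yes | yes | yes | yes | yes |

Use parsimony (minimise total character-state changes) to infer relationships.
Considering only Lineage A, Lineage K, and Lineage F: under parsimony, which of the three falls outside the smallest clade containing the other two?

Character polarity is set by the outgroup: the derived state is whichever differs from the outgroup's state, so for C2, C5 the derived state is 'no', and for the remaining characters it is 'yes'.
C1 groups Lineage H and Lineage K, which is incompatible with the clades supported by the remaining characters; treating it as convergent (homoplasy) costs fewer steps than any alternative tree.
C2: derived state 'no' in Lineage G and Lineage H only — synapomorphy for {Lineage G, Lineage H}.
C3 (derived state 'yes') is shared by Lineage A and Lineage F — a synapomorphy uniting that clade.
C4 (derived state 'yes') is shared by Lineage A, Lineage F, and Lineage K — a synapomorphy uniting that clade.
C5: derived state 'no' in Lineage K only — an autapomorphy, so it tells us nothing about relationships among taxa.
All ingroup taxa share the derived state 'yes' for C6; it defines the ingroup but does not resolve relationships within it.
Most parsimonious ingroup topology: (((Lineage A,Lineage F),Lineage K),(Lineage G,Lineage H)).
Lineage A and Lineage F share a more recent common ancestor with each other than either does with Lineage K, so Lineage K is the least closely related of the three.

Lineage K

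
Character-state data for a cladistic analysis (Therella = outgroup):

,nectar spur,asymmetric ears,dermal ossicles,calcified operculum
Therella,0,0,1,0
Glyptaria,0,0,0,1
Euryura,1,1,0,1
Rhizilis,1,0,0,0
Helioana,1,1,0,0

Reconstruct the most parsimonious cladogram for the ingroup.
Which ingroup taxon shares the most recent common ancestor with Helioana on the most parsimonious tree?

Character polarity is set by the outgroup: the derived state is whichever differs from the outgroup's state, so for dermal ossicles the derived state is '0', and for the remaining characters it is '1'.
nectar spur (derived state '1') is shared by Euryura, Helioana, and Rhizilis — a synapomorphy uniting that clade.
asymmetric ears: derived state '1' in Euryura and Helioana only — synapomorphy for {Euryura, Helioana}.
dermal ossicles (derived state '0') is shared by all ingroup taxa — unites the whole ingroup.
calcified operculum (state '1') occurs in Euryura and Glyptaria but conflicts with the nesting implied by the other characters — most parsimoniously interpreted as homoplasy.
Most parsimonious ingroup topology: (Glyptaria,((Euryura,Helioana),Rhizilis)).
Helioana and Euryura form a cherry on this tree, so they are sister taxa.

Euryura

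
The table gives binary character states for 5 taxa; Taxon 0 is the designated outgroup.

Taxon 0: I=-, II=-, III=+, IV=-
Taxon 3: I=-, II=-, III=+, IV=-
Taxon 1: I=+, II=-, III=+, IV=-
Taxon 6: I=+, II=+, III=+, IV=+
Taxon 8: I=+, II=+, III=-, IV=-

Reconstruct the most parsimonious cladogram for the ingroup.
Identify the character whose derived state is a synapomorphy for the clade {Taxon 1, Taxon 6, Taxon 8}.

I

Character polarity is set by the outgroup: the derived state is whichever differs from the outgroup's state, so for III the derived state is '-', and for the remaining characters it is '+'.
I: derived state '+' in Taxon 1, Taxon 6, and Taxon 8 only — synapomorphy for {Taxon 1, Taxon 6, Taxon 8}.
Only Taxon 6 and Taxon 8 show the derived state '+' for II, supporting them as a clade.
III: derived state '-' in Taxon 8 only — an autapomorphy, so it tells us nothing about relationships among taxa.
IV: derived state '+' in Taxon 6 only — an autapomorphy, so it tells us nothing about relationships among taxa.
Most parsimonious ingroup topology: (Taxon 3,(Taxon 1,(Taxon 6,Taxon 8))).
The clade {Taxon 1, Taxon 6, Taxon 8} is supported by I: its derived state '+' occurs in exactly those taxa and in no other taxon (including the outgroup).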